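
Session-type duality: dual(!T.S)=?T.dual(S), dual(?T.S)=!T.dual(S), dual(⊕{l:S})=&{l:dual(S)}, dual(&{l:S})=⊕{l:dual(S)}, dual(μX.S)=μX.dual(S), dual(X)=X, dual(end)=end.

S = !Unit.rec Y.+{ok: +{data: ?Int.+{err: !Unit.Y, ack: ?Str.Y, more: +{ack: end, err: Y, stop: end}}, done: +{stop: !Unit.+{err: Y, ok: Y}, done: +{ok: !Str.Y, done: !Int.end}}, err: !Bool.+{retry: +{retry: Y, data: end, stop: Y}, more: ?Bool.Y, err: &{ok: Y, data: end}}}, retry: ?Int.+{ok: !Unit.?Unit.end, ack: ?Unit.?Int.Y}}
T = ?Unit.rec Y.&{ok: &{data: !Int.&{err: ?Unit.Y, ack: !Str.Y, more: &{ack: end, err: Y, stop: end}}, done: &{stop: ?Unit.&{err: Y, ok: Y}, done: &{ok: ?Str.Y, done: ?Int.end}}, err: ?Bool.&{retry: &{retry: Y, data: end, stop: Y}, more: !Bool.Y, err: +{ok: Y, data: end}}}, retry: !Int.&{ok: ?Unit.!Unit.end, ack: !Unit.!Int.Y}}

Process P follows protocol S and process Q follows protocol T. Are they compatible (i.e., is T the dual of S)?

YES

!Unit vs ?Unit  ✓
  rec Y vs rec Y  ✓ (μ self-dual)
    +{ok,retry} vs &{ok,retry}  ✓ label sets agree
      • ok:
        +{data,done,err} vs &{data,done,err}  ✓ label sets agree
          • data:
            ?Int vs !Int  ✓
              +{err,ack,more} vs &{err,ack,more}  ✓ label sets agree
                • err:
                  !Unit vs ?Unit  ✓
                    Y vs Y  ✓
                • ack:
                  ?Str vs !Str  ✓
                    Y vs Y  ✓
                • more:
                  +{ack,err,stop} vs &{ack,err,stop}  ✓ label sets agree
                    • ack:
                      end vs end  ✓
                    • err:
                      Y vs Y  ✓
                    • stop:
                      end vs end  ✓
          • done:
            +{stop,done} vs &{stop,done}  ✓ label sets agree
              • stop:
                !Unit vs ?Unit  ✓
                  +{err,ok} vs &{err,ok}  ✓ label sets agree
                    • err:
                      Y vs Y  ✓
                    • ok:
                      Y vs Y  ✓
              • done:
                +{ok,done} vs &{ok,done}  ✓ label sets agree
                  • ok:
                    !Str vs ?Str  ✓
                      Y vs Y  ✓
                  • done:
                    !Int vs ?Int  ✓
                      end vs end  ✓
          • err:
            !Bool vs ?Bool  ✓
              +{retry,more,err} vs &{retry,more,err}  ✓ label sets agree
                • retry:
                  +{retry,data,stop} vs &{retry,data,stop}  ✓ label sets agree
                    • retry:
                      Y vs Y  ✓
                    • data:
                      end vs end  ✓
                    • stop:
                      Y vs Y  ✓
                • more:
                  ?Bool vs !Bool  ✓
                    Y vs Y  ✓
                • err:
                  &{ok,data} vs +{ok,data}  ✓ label sets agree
                    • ok:
                      Y vs Y  ✓
                    • data:
                      end vs end  ✓
      • retry:
        ?Int vs !Int  ✓
          +{ok,ack} vs &{ok,ack}  ✓ label sets agree
            • ok:
              !Unit vs ?Unit  ✓
                ?Unit vs !Unit  ✓
                  end vs end  ✓
            • ack:
              ?Unit vs !Unit  ✓
                ?Int vs !Int  ✓
                  Y vs Y  ✓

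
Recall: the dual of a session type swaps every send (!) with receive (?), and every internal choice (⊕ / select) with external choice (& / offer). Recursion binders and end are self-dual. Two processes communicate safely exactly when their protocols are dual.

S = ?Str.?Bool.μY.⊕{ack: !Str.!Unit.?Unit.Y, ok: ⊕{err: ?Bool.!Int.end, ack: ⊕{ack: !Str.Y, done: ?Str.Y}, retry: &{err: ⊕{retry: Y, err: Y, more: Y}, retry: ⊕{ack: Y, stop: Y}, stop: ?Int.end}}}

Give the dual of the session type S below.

?Str ↦ !Str
  ?Bool ↦ !Bool
    μY ↦ μY  (rec unchanged)
      ⊕{ack,ok} ↦ &{ack,ok}  (select→offer)
        case ack:
          !Str ↦ ?Str
            !Unit ↦ ?Unit
              ?Unit ↦ !Unit
                Y self-dual
        case ok:
          ⊕{err,ack,retry} ↦ &{err,ack,retry}  (select→offer)
            case err:
              ?Bool ↦ !Bool
                !Int ↦ ?Int
                  end self-dual
            case ack:
              ⊕{ack,done} ↦ &{ack,done}  (select→offer)
                case ack:
                  !Str ↦ ?Str
                    Y self-dual
                case done:
                  ?Str ↦ !Str
                    Y self-dual
            case retry:
              &{err,retry,stop} ↦ ⊕{err,retry,stop}  (external→internal)
                case err:
                  ⊕{retry,err,more} ↦ &{retry,err,more}  (select→offer)
                    case retry:
                      Y self-dual
                    case err:
                      Y self-dual
                    case more:
                      Y self-dual
                case retry:
                  ⊕{ack,stop} ↦ &{ack,stop}  (select→offer)
                    case ack:
                      Y self-dual
                    case stop:
                      Y self-dual
                case stop:
                  ?Int ↦ !Int
                    end self-dual

!Str.!Bool.μY.&{ack: ?Str.?Unit.!Unit.Y, ok: &{err: !Bool.?Int.end, ack: &{ack: ?Str.Y, done: !Str.Y}, retry: ⊕{err: &{retry: Y, err: Y, more: Y}, retry: &{ack: Y, stop: Y}, stop: !Int.end}}}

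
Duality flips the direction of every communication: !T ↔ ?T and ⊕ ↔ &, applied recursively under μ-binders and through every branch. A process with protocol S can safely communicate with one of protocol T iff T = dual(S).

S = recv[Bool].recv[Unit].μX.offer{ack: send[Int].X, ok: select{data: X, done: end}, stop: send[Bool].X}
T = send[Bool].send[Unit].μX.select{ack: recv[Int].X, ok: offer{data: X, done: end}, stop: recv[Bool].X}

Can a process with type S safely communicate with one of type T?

YES

recv[Bool] | send[Bool]  ✓
  recv[Unit] | send[Unit]  ✓
    μX | μX  ✓ (binder kept)
      offer{ack,ok,stop} | select{ack,ok,stop}  ✓ same labels
        • ack:
          send[Int] | recv[Int]  ✓
            X | X  ✓
        • ok:
          select{data,done} | offer{data,done}  ✓ same labels
            • data:
              X | X  ✓
            • done:
              end | end  ✓
        • stop:
          send[Bool] | recv[Bool]  ✓
            X | X  ✓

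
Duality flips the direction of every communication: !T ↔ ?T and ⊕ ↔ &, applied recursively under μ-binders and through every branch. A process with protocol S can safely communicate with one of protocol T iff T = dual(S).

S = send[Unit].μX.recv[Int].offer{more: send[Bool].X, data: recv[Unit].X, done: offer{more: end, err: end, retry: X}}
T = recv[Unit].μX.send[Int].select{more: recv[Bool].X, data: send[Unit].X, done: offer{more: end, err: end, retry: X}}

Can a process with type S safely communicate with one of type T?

send[Unit] vs recv[Unit]  ✓
  μX vs μX  ✓ (rec unchanged)
    recv[Int] vs send[Int]  ✓
      offer{more,data,done} vs select{more,data,done}  ✓ label sets agree
        [more]
          send[Bool] vs recv[Bool]  ✓
            X vs X  ✓
        [data]
          recv[Unit] vs send[Unit]  ✓
            X vs X  ✓
        [done]
          offer{more,err,retry} vs offer{more,err,retry}  ✗ choice polarity not flipped — not dual

NO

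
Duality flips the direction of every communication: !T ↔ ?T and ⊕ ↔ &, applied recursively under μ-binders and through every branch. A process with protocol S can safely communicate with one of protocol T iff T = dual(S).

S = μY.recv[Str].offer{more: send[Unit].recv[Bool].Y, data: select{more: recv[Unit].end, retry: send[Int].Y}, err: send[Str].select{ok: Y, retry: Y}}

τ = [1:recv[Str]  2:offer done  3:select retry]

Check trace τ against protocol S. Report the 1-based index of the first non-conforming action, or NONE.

[1] recv[Str]  ok  state: offer{more: send[Unit].recv[Bool].μY.…, data: select{more: recv[Unit].end, retry: send[Int].μY.…}, err: send[Str].select{ok: μY.…, retry: μY.…}}
[2] got offer done, protocol expects offer more or offer data or offer err  ✗

2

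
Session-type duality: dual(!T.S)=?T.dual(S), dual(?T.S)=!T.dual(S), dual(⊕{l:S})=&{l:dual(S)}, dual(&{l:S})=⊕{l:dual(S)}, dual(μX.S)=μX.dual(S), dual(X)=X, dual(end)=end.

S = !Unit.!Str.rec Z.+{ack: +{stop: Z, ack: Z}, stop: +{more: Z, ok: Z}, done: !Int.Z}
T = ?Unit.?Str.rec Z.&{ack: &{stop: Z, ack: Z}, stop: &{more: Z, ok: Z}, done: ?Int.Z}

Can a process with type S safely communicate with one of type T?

!Unit ‖ ?Unit  ok
  !Str ‖ ?Str  ok
    rec Z ‖ rec Z  ok (binder kept)
      +{ack,stop,done} ‖ &{ack,stop,done}  ok same labels
        case ack:
          +{stop,ack} ‖ &{stop,ack}  ok same labels
            case stop:
              Z ‖ Z  ok
            case ack:
              Z ‖ Z  ok
        case stop:
          +{more,ok} ‖ &{more,ok}  ok same labels
            case more:
              Z ‖ Z  ok
            case ok:
              Z ‖ Z  ok
        case done:
          !Int ‖ ?Int  ok
            Z ‖ Z  ok

YES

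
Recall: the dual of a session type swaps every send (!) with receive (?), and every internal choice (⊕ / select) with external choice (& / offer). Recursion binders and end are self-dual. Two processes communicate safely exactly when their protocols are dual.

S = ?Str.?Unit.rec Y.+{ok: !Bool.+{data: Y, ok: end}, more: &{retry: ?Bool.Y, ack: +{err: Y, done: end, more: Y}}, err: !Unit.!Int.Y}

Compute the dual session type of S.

!Str.!Unit.rec Y.&{ok: ?Bool.&{data: Y, ok: end}, more: +{retry: !Bool.Y, ack: &{err: Y, done: end, more: Y}}, err: ?Unit.?Int.Y}

?Str ↦ !Str
  ?Unit ↦ !Unit
    rec Y ↦ rec Y  (μ self-dual)
      +{ok,more,err} ↦ &{ok,more,err}  (⊕→&)
        [ok]
          !Bool ↦ ?Bool
            +{data,ok} ↦ &{data,ok}  (⊕→&)
              [data]
                Y self-dual
              [ok]
                end self-dual
        [more]
          &{retry,ack} ↦ +{retry,ack}  (external→internal)
            [retry]
              ?Bool ↦ !Bool
                Y self-dual
            [ack]
              +{err,done,more} ↦ &{err,done,more}  (⊕→&)
                [err]
                  Y self-dual
                [done]
                  end self-dual
                [more]
                  Y self-dual
        [err]
          !Unit ↦ ?Unit
            !Int ↦ ?Int
              Y self-dual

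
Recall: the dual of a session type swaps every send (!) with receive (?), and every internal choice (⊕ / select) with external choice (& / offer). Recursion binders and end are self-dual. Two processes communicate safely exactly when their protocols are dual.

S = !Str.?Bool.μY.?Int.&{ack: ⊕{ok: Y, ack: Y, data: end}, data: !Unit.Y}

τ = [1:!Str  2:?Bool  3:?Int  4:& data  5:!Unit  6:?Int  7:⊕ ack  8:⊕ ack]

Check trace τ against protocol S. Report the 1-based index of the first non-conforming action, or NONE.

7

[1] !Str  match  now at ?Bool.μY.…
[2] ?Bool  match  now at μY.…
[3] ?Int  match  now at &{ack: ⊕{ok: μY.…, ack: μY.…, data: end}, data: !Unit.μY.…}
[4] & data  match  now at !Unit.μY.…
[5] !Unit  match  now at μY.…
[6] ?Int  match  now at &{ack: ⊕{ok: μY.…, ack: μY.…, data: end}, data: !Unit.μY.…}
[7] got ⊕ ack, protocol expects & ack or & data  ✗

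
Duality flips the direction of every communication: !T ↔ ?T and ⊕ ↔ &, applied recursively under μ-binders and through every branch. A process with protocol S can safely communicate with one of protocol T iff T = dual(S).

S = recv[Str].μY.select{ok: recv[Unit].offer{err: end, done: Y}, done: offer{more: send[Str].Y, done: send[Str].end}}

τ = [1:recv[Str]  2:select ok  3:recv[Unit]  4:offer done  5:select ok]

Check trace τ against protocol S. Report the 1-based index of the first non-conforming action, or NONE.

step 1: recv[Str]  ✓  residual = μY.…
step 2: select ok  ✓  residual = recv[Unit].offer{err: end, done: μY.…}
step 3: recv[Unit]  ✓  residual = offer{err: end, done: μY.…}
step 4: offer done  ✓  residual = μY.…
step 5: select ok  ✓  residual = recv[Unit].offer{err: end, done: μY.…}
all 5 steps conform

NONE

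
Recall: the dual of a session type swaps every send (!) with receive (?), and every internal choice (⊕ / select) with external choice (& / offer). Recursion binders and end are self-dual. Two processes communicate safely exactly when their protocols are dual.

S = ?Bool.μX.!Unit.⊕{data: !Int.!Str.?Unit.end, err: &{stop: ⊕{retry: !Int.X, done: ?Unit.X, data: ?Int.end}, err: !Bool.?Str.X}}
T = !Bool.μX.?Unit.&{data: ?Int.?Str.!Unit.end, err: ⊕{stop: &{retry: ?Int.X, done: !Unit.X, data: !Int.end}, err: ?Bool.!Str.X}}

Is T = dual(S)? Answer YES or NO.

?Bool | !Bool  match
  μX | μX  match (rec unchanged)
    !Unit | ?Unit  match
      ⊕{data,err} | &{data,err}  match labels match
        case data:
          !Int | ?Int  match
            !Str | ?Str  match
              ?Unit | !Unit  match
                end | end  match
        case err:
          &{stop,err} | ⊕{stop,err}  match labels match
            case stop:
              ⊕{retry,done,data} | &{retry,done,data}  match labels match
                case retry:
                  !Int | ?Int  match
                    X | X  match
                case done:
                  ?Unit | !Unit  match
                    X | X  match
                case data:
                  ?Int | !Int  match
                    end | end  match
            case err:
              !Bool | ?Bool  match
                ?Str | !Str  match
                  X | X  match

YES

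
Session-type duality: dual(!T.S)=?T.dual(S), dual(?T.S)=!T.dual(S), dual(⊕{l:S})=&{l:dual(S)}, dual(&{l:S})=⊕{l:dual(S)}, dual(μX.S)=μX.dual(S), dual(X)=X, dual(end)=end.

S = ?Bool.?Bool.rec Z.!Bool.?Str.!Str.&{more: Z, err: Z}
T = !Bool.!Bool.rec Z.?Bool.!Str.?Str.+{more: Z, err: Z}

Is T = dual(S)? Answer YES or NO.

?Bool | !Bool  ok
  ?Bool | !Bool  ok
    rec Z | rec Z  ok (binder kept)
      !Bool | ?Bool  ok
        ?Str | !Str  ok
          !Str | ?Str  ok
            &{more,err} | +{more,err}  ok same labels
              case more:
                Z | Z  ok
              case err:
                Z | Z  ok

YES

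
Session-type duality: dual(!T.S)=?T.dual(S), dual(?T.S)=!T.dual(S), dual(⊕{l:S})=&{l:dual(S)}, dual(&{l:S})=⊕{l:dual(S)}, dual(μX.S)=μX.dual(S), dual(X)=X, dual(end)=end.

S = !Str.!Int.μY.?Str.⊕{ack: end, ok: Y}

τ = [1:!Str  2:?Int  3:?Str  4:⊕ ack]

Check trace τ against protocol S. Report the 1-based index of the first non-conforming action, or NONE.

@1 !Str  match  state: !Int.μY.…
@2 got ?Int, protocol expects !Int  ✗

2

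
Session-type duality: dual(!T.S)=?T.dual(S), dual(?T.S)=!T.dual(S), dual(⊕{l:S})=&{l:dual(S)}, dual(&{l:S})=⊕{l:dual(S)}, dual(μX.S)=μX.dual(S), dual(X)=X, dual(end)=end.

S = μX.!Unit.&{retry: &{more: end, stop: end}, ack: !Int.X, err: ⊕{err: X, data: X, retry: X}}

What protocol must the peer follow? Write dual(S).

μX → μX  (μ self-dual)
  !Unit → ?Unit
    &{retry,ack,err} → ⊕{retry,ack,err}  (external→internal)
      [retry]
        &{more,stop} → ⊕{more,stop}  (external→internal)
          [more]
            end ↦ end
          [stop]
            end ↦ end
      [ack]
        !Int → ?Int
          X ↦ X
      [err]
        ⊕{err,data,retry} → &{err,data,retry}  (⊕→&)
          [err]
            X ↦ X
          [data]
            X ↦ X
          [retry]
            X ↦ X

μX.?Unit.⊕{retry: ⊕{more: end, stop: end}, ack: ?Int.X, err: &{err: X, data: X, retry: X}}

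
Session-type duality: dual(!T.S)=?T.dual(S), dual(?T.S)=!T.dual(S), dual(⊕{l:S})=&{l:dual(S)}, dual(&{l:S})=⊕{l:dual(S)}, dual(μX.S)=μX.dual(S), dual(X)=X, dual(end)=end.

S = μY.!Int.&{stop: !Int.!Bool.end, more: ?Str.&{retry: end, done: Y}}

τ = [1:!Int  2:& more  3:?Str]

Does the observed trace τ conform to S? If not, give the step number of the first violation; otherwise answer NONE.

NONE

@1 !Int  ✓  state: &{stop: !Int.!Bool.end, more: ?Str.&{retry: end, done: μY.…}}
@2 & more  ✓  state: ?Str.&{retry: end, done: μY.…}
@3 ?Str  ✓  state: &{retry: end, done: μY.…}
τ conforms to S (length 3)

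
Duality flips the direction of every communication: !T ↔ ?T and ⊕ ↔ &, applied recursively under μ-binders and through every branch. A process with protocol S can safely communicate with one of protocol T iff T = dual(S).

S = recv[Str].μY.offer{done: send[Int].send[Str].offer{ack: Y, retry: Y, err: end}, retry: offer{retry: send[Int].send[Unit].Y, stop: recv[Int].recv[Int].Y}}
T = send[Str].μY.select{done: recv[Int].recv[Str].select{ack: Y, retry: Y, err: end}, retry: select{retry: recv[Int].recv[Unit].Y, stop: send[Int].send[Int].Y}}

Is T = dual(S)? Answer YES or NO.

recv[Str] | send[Str]  ok
  μY | μY  ok (binder kept)
    offer{done,retry} | select{done,retry}  ok labels match
      • done:
        send[Int] | recv[Int]  ok
          send[Str] | recv[Str]  ok
            offer{ack,retry,err} | select{ack,retry,err}  ok labels match
              • ack:
                Y | Y  ok
              • retry:
                Y | Y  ok
              • err:
                end | end  ok
      • retry:
        offer{retry,stop} | select{retry,stop}  ok labels match
          • retry:
            send[Int] | recv[Int]  ok
              send[Unit] | recv[Unit]  ok
                Y | Y  ok
          • stop:
            recv[Int] | send[Int]  ok
              recv[Int] | send[Int]  ok
                Y | Y  ok

YES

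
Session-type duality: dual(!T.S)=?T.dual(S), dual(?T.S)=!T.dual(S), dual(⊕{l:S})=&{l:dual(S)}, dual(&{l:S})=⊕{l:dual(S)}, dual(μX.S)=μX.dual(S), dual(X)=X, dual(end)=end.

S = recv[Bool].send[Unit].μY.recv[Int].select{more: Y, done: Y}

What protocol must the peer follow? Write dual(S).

recv[Bool] = send[Bool]
  send[Unit] = recv[Unit]
    μY = μY  (rec unchanged)
      recv[Int] = send[Int]
        select{more,done} = offer{more,done}  (internal→external)
          [more]
            Y ↦ Y
          [done]
            Y ↦ Y

send[Bool].recv[Unit].μY.send[Int].offer{more: Y, done: Y}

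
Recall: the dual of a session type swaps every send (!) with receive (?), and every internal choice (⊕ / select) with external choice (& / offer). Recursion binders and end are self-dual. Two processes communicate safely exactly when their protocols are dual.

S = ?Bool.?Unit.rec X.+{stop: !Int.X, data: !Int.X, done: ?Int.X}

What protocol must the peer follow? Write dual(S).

?Bool ↦ !Bool
  ?Unit ↦ !Unit
    rec X ↦ rec X  (binder kept)
      +{stop,data,done} ↦ &{stop,data,done}  (internal→external)
        case stop:
          !Int ↦ ?Int
            X self-dual
        case data:
          !Int ↦ ?Int
            X self-dual
        case done:
          ?Int ↦ !Int
            X self-dual

!Bool.!Unit.rec X.&{stop: ?Int.X, data: ?Int.X, done: !Int.X}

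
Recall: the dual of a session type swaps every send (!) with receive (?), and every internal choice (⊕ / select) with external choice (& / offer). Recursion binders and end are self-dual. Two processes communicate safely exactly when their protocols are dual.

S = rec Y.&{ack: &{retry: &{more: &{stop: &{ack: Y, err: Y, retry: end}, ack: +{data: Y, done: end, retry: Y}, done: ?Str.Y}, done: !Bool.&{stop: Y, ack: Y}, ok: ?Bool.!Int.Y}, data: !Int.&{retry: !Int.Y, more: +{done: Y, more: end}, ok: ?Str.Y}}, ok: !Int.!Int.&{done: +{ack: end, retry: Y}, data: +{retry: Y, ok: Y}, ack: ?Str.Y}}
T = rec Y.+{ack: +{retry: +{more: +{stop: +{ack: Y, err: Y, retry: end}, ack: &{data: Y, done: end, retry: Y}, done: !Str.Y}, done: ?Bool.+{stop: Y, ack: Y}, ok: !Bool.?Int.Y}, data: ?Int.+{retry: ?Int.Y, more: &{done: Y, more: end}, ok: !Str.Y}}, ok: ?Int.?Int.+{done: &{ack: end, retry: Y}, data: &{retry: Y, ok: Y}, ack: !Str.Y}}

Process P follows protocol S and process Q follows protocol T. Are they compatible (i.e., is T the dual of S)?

YES

rec Y vs rec Y  match (binder kept)
  &{ack,ok} vs +{ack,ok}  match label sets agree
    • ack:
      &{retry,data} vs +{retry,data}  match label sets agree
        • retry:
          &{more,done,ok} vs +{more,done,ok}  match label sets agree
            • more:
              &{stop,ack,done} vs +{stop,ack,done}  match label sets agree
                • stop:
                  &{ack,err,retry} vs +{ack,err,retry}  match label sets agree
                    • ack:
                      Y vs Y  match
                    • err:
                      Y vs Y  match
                    • retry:
                      end vs end  match
                • ack:
                  +{data,done,retry} vs &{data,done,retry}  match label sets agree
                    • data:
                      Y vs Y  match
                    • done:
                      end vs end  match
                    • retry:
                      Y vs Y  match
                • done:
                  ?Str vs !Str  match
                    Y vs Y  match
            • done:
              !Bool vs ?Bool  match
                &{stop,ack} vs +{stop,ack}  match label sets agree
                  • stop:
                    Y vs Y  match
                  • ack:
                    Y vs Y  match
            • ok:
              ?Bool vs !Bool  match
                !Int vs ?Int  match
                  Y vs Y  match
        • data:
          !Int vs ?Int  match
            &{retry,more,ok} vs +{retry,more,ok}  match label sets agree
              • retry:
                !Int vs ?Int  match
                  Y vs Y  match
              • more:
                +{done,more} vs &{done,more}  match label sets agree
                  • done:
                    Y vs Y  match
                  • more:
                    end vs end  match
              • ok:
                ?Str vs !Str  match
                  Y vs Y  match
    • ok:
      !Int vs ?Int  match
        !Int vs ?Int  match
          &{done,data,ack} vs +{done,data,ack}  match label sets agree
            • done:
              +{ack,retry} vs &{ack,retry}  match label sets agree
                • ack:
                  end vs end  match
                • retry:
                  Y vs Y  match
            • data:
              +{retry,ok} vs &{retry,ok}  match label sets agree
                • retry:
                  Y vs Y  match
                • ok:
                  Y vs Y  match
            • ack:
              ?Str vs !Str  match
                Y vs Y  match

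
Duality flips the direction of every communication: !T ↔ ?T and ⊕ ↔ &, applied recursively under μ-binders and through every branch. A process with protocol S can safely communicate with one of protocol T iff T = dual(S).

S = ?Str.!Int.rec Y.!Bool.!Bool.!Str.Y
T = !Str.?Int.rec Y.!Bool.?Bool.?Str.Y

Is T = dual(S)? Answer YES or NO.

NO

?Str vs !Str  ok
  !Int vs ?Int  ok
    rec Y vs rec Y  ok (μ self-dual)
      !Bool vs !Bool  ✗ same direction on both sides — not dual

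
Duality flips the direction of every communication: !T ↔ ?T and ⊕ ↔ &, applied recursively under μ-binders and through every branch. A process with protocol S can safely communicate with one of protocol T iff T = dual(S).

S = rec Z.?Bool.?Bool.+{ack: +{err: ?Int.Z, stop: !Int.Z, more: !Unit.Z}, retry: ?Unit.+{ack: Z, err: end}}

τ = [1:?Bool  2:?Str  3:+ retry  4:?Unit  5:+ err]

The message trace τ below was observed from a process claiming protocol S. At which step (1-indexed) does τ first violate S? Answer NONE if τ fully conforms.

2

@1 ?Bool  match  state: ?Bool.+{ack: +{err: ?Int.rec Z.…, stop: !Int.rec Z.…, more: !Unit.rec Z.…}, retry: ?Unit.+{ack: rec Z.…, err: end}}
@2 got ?Str, protocol expects ?Bool  ✗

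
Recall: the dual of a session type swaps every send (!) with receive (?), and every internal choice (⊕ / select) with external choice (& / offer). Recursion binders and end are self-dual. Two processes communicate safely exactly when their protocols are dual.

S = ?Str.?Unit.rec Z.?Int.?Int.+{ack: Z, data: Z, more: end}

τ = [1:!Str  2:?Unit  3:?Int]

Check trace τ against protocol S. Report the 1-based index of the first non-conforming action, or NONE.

1

@1 got !Str, protocol expects ?Str  ✗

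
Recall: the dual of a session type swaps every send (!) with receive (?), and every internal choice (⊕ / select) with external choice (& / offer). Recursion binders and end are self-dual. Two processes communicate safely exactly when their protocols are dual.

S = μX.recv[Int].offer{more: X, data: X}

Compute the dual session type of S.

μX = μX  (binder kept)
  recv[Int] = send[Int]
    offer{more,data} = select{more,data}  (offer→select)
      case more:
        X ↦ X
      case data:
        X ↦ X

μX.send[Int].select{more: X, data: X}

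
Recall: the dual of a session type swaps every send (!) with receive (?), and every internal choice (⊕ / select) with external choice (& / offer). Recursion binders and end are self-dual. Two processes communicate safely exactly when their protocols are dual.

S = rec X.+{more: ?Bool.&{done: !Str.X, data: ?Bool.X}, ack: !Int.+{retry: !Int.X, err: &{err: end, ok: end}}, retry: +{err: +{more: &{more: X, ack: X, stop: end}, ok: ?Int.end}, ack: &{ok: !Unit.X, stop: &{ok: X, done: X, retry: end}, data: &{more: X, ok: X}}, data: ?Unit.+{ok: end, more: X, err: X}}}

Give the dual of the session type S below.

rec X.&{more: !Bool.+{done: ?Str.X, data: !Bool.X}, ack: ?Int.&{retry: ?Int.X, err: +{err: end, ok: end}}, retry: &{err: &{more: +{more: X, ack: X, stop: end}, ok: !Int.end}, ack: +{ok: ?Unit.X, stop: +{ok: X, done: X, retry: end}, data: +{more: X, ok: X}}, data: !Unit.&{ok: end, more: X, err: X}}}

rec X = rec X  (rec unchanged)
  +{more,ack,retry} = &{more,ack,retry}  (⊕→&)
    • more:
      ?Bool = !Bool
        &{done,data} = +{done,data}  (external→internal)
          • done:
            !Str = ?Str
              dual(X) = X
          • data:
            ?Bool = !Bool
              dual(X) = X
    • ack:
      !Int = ?Int
        +{retry,err} = &{retry,err}  (⊕→&)
          • retry:
            !Int = ?Int
              dual(X) = X
          • err:
            &{err,ok} = +{err,ok}  (external→internal)
              • err:
                dual(end) = end
              • ok:
                dual(end) = end
    • retry:
      +{err,ack,data} = &{err,ack,data}  (⊕→&)
        • err:
          +{more,ok} = &{more,ok}  (⊕→&)
            • more:
              &{more,ack,stop} = +{more,ack,stop}  (external→internal)
                • more:
                  dual(X) = X
                • ack:
                  dual(X) = X
                • stop:
                  dual(end) = end
            • ok:
              ?Int = !Int
                dual(end) = end
        • ack:
          &{ok,stop,data} = +{ok,stop,data}  (external→internal)
            • ok:
              !Unit = ?Unit
                dual(X) = X
            • stop:
              &{ok,done,retry} = +{ok,done,retry}  (external→internal)
                • ok:
                  dual(X) = X
                • done:
                  dual(X) = X
                • retry:
                  dual(end) = end
            • data:
              &{more,ok} = +{more,ok}  (external→internal)
                • more:
                  dual(X) = X
                • ok:
                  dual(X) = X
        • data:
          ?Unit = !Unit
            +{ok,more,err} = &{ok,more,err}  (⊕→&)
              • ok:
                dual(end) = end
              • more:
                dual(X) = X
              • err:
                dual(X) = X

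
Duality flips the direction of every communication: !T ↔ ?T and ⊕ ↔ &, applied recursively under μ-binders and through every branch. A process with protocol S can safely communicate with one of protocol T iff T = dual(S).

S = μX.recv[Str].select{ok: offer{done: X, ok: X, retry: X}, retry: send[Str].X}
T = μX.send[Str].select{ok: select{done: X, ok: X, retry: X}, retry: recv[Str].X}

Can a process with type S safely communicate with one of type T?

μX ‖ μX  match (rec unchanged)
  recv[Str] ‖ send[Str]  match
    select{ok,retry} ‖ select{ok,retry}  ✗ choice polarity not flipped — not dual

NO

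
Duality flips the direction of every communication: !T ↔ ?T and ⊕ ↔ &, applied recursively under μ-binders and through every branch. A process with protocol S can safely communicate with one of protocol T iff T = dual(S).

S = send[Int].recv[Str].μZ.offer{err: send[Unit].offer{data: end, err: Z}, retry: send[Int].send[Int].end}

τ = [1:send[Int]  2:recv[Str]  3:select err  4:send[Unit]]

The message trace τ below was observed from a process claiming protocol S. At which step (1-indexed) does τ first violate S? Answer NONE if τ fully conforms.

3

@1 send[Int]  ok  cont: recv[Str].μZ.…
@2 recv[Str]  ok  cont: μZ.…
@3 got select err, protocol expects offer err or offer retry  ✗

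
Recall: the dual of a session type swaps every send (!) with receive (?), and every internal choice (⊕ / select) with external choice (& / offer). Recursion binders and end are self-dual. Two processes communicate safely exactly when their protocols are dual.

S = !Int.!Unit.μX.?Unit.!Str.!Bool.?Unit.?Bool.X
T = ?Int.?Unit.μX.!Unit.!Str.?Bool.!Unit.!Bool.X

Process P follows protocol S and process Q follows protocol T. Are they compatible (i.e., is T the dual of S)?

!Int | ?Int  ✓
  !Unit | ?Unit  ✓
    μX | μX  ✓ (μ self-dual)
      ?Unit | !Unit  ✓
        !Str | !Str  ✗ same direction on both sides — not dual

NO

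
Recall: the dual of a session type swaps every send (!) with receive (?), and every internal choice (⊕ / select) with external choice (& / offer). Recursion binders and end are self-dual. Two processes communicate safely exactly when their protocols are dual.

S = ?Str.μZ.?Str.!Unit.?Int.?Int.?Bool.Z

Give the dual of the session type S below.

!Str.μZ.!Str.?Unit.!Int.!Int.!Bool.Z

?Str = !Str
  μZ = μZ  (rec unchanged)
    ?Str = !Str
      !Unit = ?Unit
        ?Int = !Int
          ?Int = !Int
            ?Bool = !Bool
              Z ↦ Z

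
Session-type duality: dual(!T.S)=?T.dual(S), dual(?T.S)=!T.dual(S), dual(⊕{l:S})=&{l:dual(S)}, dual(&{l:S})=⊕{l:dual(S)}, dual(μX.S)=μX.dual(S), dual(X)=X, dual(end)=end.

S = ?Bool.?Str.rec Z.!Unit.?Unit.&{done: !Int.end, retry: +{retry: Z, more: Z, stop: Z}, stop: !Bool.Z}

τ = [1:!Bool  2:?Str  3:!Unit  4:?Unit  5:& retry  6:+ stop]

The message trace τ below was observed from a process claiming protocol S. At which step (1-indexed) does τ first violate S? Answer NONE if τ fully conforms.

step 1: got !Bool, protocol expects ?Bool  ✗

1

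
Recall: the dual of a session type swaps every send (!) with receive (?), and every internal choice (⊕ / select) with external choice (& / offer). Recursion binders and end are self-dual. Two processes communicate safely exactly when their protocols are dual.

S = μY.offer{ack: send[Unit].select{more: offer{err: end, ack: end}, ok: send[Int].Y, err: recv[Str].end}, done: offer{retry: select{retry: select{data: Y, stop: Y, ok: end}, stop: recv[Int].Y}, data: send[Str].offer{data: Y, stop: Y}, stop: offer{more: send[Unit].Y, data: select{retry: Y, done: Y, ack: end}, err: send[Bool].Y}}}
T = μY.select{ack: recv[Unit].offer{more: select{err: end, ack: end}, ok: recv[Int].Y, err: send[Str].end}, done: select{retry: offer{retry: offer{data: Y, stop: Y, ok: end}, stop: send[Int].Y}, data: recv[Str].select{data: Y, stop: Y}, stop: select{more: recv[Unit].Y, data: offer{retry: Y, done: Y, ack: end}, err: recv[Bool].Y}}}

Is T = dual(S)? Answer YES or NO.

μY vs μY  ✓ (rec unchanged)
  offer{ack,done} vs select{ack,done}  ✓ same labels
    [ack]
      send[Unit] vs recv[Unit]  ✓
        select{more,ok,err} vs offer{more,ok,err}  ✓ same labels
          [more]
            offer{err,ack} vs select{err,ack}  ✓ same labels
              [err]
                end vs end  ✓
              [ack]
                end vs end  ✓
          [ok]
            send[Int] vs recv[Int]  ✓
              Y vs Y  ✓
          [err]
            recv[Str] vs send[Str]  ✓
              end vs end  ✓
    [done]
      offer{retry,data,stop} vs select{retry,data,stop}  ✓ same labels
        [retry]
          select{retry,stop} vs offer{retry,stop}  ✓ same labels
            [retry]
              select{data,stop,ok} vs offer{data,stop,ok}  ✓ same labels
                [data]
                  Y vs Y  ✓
                [stop]
                  Y vs Y  ✓
                [ok]
                  end vs end  ✓
            [stop]
              recv[Int] vs send[Int]  ✓
                Y vs Y  ✓
        [data]
          send[Str] vs recv[Str]  ✓
            offer{data,stop} vs select{data,stop}  ✓ same labels
              [data]
                Y vs Y  ✓
              [stop]
                Y vs Y  ✓
        [stop]
          offer{more,data,err} vs select{more,data,err}  ✓ same labels
            [more]
              send[Unit] vs recv[Unit]  ✓
                Y vs Y  ✓
            [data]
              select{retry,done,ack} vs offer{retry,done,ack}  ✓ same labels
                [retry]
                  Y vs Y  ✓
                [done]
                  Y vs Y  ✓
                [ack]
                  end vs end  ✓
            [err]
              send[Bool] vs recv[Bool]  ✓
                Y vs Y  ✓

YES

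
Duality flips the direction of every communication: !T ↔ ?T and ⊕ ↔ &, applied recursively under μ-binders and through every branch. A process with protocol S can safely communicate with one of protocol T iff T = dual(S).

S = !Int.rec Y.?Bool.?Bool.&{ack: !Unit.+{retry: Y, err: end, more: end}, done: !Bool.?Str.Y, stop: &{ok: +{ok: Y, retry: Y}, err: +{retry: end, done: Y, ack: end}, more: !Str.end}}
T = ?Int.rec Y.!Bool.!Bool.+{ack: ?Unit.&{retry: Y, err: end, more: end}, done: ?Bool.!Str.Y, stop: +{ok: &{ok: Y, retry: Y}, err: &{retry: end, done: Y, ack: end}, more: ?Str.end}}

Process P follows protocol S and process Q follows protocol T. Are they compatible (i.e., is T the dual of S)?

!Int vs ?Int  ok
  rec Y vs rec Y  ok (rec unchanged)
    ?Bool vs !Bool  ok
      ?Bool vs !Bool  ok
        &{ack,done,stop} vs +{ack,done,stop}  ok labels match
          • ack:
            !Unit vs ?Unit  ok
              +{retry,err,more} vs &{retry,err,more}  ok labels match
                • retry:
                  Y vs Y  ok
                • err:
                  end vs end  ok
                • more:
                  end vs end  ok
          • done:
            !Bool vs ?Bool  ok
              ?Str vs !Str  ok
                Y vs Y  ok
          • stop:
            &{ok,err,more} vs +{ok,err,more}  ok labels match
              • ok:
                +{ok,retry} vs &{ok,retry}  ok labels match
                  • ok:
                    Y vs Y  ok
                  • retry:
                    Y vs Y  ok
              • err:
                +{retry,done,ack} vs &{retry,done,ack}  ok labels match
                  • retry:
                    end vs end  ok
                  • done:
                    Y vs Y  ok
                  • ack:
                    end vs end  ok
              • more:
                !Str vs ?Str  ok
                  end vs end  ok

YES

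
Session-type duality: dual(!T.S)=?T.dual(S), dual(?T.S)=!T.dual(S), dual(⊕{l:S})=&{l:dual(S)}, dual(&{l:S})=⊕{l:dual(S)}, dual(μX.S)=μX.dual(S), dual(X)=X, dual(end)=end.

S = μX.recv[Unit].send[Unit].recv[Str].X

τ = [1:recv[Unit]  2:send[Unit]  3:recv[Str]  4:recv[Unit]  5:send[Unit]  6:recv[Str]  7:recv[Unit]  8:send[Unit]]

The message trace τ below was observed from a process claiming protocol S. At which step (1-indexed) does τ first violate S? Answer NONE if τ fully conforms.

step 1: recv[Unit]  ✓  cont: send[Unit].recv[Str].μX.…
step 2: send[Unit]  ✓  cont: recv[Str].μX.…
step 3: recv[Str]  ✓  cont: μX.…
step 4: recv[Unit]  ✓  cont: send[Unit].recv[Str].μX.…
step 5: send[Unit]  ✓  cont: recv[Str].μX.…
step 6: recv[Str]  ✓  cont: μX.…
step 7: recv[Unit]  ✓  cont: send[Unit].recv[Str].μX.…
step 8: send[Unit]  ✓  cont: recv[Str].μX.…
trace exhausted — no violation

NONE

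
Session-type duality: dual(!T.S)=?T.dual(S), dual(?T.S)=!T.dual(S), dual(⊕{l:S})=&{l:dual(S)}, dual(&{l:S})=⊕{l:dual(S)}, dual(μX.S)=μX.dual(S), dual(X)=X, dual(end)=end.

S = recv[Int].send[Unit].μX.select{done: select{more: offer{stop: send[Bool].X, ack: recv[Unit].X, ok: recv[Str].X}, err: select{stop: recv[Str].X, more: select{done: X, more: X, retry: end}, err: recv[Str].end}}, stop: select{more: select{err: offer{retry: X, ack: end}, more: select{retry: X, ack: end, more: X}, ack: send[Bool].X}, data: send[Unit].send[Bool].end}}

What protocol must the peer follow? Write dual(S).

recv[Int] = send[Int]
  send[Unit] = recv[Unit]
    μX = μX  (binder kept)
      select{done,stop} = offer{done,stop}  (select→offer)
        [done]
          select{more,err} = offer{more,err}  (select→offer)
            [more]
              offer{stop,ack,ok} = select{stop,ack,ok}  (&→⊕)
                [stop]
                  send[Bool] = recv[Bool]
                    X self-dual
                [ack]
                  recv[Unit] = send[Unit]
                    X self-dual
                [ok]
                  recv[Str] = send[Str]
                    X self-dual
            [err]
              select{stop,more,err} = offer{stop,more,err}  (select→offer)
                [stop]
                  recv[Str] = send[Str]
                    X self-dual
                [more]
                  select{done,more,retry} = offer{done,more,retry}  (select→offer)
                    [done]
                      X self-dual
                    [more]
                      X self-dual
                    [retry]
                      end self-dual
                [err]
                  recv[Str] = send[Str]
                    end self-dual
        [stop]
          select{more,data} = offer{more,data}  (select→offer)
            [more]
              select{err,more,ack} = offer{err,more,ack}  (select→offer)
                [err]
                  offer{retry,ack} = select{retry,ack}  (&→⊕)
                    [retry]
                      X self-dual
                    [ack]
                      end self-dual
                [more]
                  select{retry,ack,more} = offer{retry,ack,more}  (select→offer)
                    [retry]
                      X self-dual
                    [ack]
                      end self-dual
                    [more]
                      X self-dual
                [ack]
                  send[Bool] = recv[Bool]
                    X self-dual
            [data]
              send[Unit] = recv[Unit]
                send[Bool] = recv[Bool]
                  end self-dual

send[Int].recv[Unit].μX.offer{done: offer{more: select{stop: recv[Bool].X, ack: send[Unit].X, ok: send[Str].X}, err: offer{stop: send[Str].X, more: offer{done: X, more: X, retry: end}, err: send[Str].end}}, stop: offer{more: offer{err: select{retry: X, ack: end}, more: offer{retry: X, ack: end, more: X}, ack: recv[Bool].X}, data: recv[Unit].recv[Bool].end}}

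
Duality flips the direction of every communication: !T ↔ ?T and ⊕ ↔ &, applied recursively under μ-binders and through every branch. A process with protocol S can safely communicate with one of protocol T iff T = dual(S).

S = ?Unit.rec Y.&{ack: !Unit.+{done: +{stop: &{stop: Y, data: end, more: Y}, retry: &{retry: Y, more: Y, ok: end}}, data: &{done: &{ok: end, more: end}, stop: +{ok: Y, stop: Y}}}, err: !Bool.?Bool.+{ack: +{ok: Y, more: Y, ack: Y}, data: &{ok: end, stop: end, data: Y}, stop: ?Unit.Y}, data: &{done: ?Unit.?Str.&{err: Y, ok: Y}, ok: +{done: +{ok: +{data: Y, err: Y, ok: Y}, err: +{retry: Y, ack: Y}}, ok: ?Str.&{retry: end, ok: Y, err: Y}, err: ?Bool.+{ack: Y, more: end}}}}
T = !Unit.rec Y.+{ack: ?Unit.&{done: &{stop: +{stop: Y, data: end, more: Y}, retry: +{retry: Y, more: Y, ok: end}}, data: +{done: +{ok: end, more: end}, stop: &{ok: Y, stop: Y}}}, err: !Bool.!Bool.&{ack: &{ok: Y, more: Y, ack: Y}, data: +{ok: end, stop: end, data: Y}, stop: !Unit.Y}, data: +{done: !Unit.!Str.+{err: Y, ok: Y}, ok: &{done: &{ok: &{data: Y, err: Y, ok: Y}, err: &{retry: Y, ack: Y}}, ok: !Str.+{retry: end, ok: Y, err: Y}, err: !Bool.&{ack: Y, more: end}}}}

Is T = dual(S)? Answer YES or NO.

NO

?Unit vs !Unit  match
  rec Y vs rec Y  match (binder kept)
    &{ack,err,data} vs +{ack,err,data}  match same labels
      • ack:
        !Unit vs ?Unit  match
          +{done,data} vs &{done,data}  match same labels
            • done:
              +{stop,retry} vs &{stop,retry}  match same labels
                • stop:
                  &{stop,data,more} vs +{stop,data,more}  match same labels
                    • stop:
                      Y vs Y  match
                    • data:
                      end vs end  match
                    • more:
                      Y vs Y  match
                • retry:
                  &{retry,more,ok} vs +{retry,more,ok}  match same labels
                    • retry:
                      Y vs Y  match
                    • more:
                      Y vs Y  match
                    • ok:
                      end vs end  match
            • data:
              &{done,stop} vs +{done,stop}  match same labels
                • done:
                  &{ok,more} vs +{ok,more}  match same labels
                    • ok:
                      end vs end  match
                    • more:
                      end vs end  match
                • stop:
                  +{ok,stop} vs &{ok,stop}  match same labels
                    • ok:
                      Y vs Y  match
                    • stop:
                      Y vs Y  match
      • err:
        !Bool vs !Bool  ✗ same direction on both sides — not dual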